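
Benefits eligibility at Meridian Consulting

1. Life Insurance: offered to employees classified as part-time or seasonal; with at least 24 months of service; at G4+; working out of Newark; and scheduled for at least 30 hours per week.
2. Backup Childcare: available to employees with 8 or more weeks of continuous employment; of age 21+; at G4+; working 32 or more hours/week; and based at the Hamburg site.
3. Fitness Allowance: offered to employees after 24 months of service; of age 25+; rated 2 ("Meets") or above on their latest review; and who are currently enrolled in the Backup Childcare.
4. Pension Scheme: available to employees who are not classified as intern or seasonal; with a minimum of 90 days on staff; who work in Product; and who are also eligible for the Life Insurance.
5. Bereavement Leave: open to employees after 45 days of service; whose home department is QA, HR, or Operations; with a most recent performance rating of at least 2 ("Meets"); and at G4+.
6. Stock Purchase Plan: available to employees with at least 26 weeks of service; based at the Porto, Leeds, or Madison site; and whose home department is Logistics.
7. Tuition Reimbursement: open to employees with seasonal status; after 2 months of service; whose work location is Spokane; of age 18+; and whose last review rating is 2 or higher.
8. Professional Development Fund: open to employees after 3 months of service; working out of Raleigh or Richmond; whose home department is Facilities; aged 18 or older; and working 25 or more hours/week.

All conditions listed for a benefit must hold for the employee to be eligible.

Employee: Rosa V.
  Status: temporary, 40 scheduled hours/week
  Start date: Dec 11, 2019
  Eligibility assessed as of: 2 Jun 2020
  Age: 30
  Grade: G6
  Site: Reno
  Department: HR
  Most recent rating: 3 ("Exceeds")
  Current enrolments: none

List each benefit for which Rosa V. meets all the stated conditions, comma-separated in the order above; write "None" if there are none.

Service from Dec 11, 2019 to 2 Jun 2020: 174 days.
Life Insurance — status temporary ✗ (requires part-time or seasonal) → not eligible.
Backup Childcare — service 174 days ≥ 8 weeks (≈56 days) ✓; age 30 ≥ 21 ✓; grade G6 ≥ G4 ✓; 40 hrs/wk ≥ 32 ✓; site Reno ✗ (not Hamburg) → not eligible.
Fitness Allowance — service 174 days < 24 months (≈720 days) ✗ → not eligible.
Pension Scheme — status temporary ✓ (not excluded); service 174 days ≥ 90 days ✓; dept HR ✗ → not eligible.
Bereavement Leave — service 174 days ≥ 45 days ✓; dept HR ✓; rating 3 ≥ 2 ✓; grade G6 ≥ G4 ✓ → eligible.
Stock Purchase Plan — service 174 days < 26 weeks (≈182 days) ✗ → not eligible.
Tuition Reimbursement — status temporary ✗ (requires seasonal) → not eligible.
Professional Development Fund — service 174 days ≥ 3 months (≈90 days) ✓; site Reno ✗ (not Raleigh or Richmond) → not eligible.

Bereavement Leave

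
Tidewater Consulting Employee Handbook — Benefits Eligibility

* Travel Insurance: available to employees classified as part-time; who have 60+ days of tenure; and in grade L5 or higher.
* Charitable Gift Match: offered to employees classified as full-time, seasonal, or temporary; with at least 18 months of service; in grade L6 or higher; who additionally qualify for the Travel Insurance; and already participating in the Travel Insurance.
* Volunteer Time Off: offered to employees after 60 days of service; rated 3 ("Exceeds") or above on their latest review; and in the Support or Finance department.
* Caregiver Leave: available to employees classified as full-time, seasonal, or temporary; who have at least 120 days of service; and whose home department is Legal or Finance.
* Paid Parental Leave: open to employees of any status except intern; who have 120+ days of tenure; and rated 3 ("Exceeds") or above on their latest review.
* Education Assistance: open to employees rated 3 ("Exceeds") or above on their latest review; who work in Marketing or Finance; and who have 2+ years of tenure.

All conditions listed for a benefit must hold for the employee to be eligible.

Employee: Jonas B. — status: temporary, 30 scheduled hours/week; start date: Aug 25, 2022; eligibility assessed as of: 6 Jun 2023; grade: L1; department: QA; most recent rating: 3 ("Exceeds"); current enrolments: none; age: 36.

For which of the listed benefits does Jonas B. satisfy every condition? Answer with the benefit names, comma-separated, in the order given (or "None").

Service from Aug 25, 2022 to 6 Jun 2023: 285 days.
Travel Insurance — status temporary ✗ (requires part-time) → not eligible.
Charitable Gift Match — status temporary ✓; service 285 days < 18 months (≈540 days) ✗ → not eligible.
Volunteer Time Off — service 285 days ≥ 60 days ✓; rating 3 ≥ 3 ✓; dept QA ✗ → not eligible.
Caregiver Leave — status temporary ✓; service 285 days ≥ 120 days ✓; dept QA ✗ → not eligible.
Paid Parental Leave — status temporary ✓ (not excluded); service 285 days ≥ 120 days ✓; rating 3 ≥ 3 ✓ → eligible.
Education Assistance — rating 3 ≥ 3 ✓; dept QA ✗ → not eligible.

Paid Parental Leave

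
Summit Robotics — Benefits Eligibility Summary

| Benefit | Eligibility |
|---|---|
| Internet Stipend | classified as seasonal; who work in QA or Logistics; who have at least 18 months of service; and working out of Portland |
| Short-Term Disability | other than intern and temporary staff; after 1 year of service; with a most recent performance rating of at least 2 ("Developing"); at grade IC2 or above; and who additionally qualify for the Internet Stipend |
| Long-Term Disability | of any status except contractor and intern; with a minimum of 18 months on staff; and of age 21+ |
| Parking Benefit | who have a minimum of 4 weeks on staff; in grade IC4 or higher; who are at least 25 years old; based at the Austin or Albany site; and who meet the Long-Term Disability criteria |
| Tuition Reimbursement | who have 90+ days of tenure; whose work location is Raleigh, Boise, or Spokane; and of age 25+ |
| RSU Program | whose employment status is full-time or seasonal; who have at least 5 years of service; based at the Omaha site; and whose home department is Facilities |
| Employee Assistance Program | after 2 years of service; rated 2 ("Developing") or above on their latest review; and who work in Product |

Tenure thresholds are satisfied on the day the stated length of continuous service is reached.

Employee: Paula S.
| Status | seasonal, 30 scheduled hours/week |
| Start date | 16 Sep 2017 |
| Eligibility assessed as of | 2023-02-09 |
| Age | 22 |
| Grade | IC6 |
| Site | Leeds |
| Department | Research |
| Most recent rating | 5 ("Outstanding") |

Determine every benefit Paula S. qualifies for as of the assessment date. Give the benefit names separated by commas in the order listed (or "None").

Service from 16 Sep 2017 to 2023-02-09: 1972 days.
Internet Stipend — status seasonal ✓; dept Research ✗ → not eligible.
Short-Term Disability — status seasonal ✓ (not excluded); service 1972 days ≥ 1 year (≈365 days) ✓; rating 5 ≥ 2 ✓; grade IC6 ≥ IC2 ✓; not eligible for Internet Stipend ✗ → not eligible.
Long-Term Disability — status seasonal ✓ (not excluded); service 1972 days ≥ 18 months (≈540 days) ✓; age 22 ≥ 21 ✓ → eligible.
Parking Benefit — service 1972 days ≥ 4 weeks (≈28 days) ✓; grade IC6 ≥ IC4 ✓; age 22 < 25 ✗ → not eligible.
Tuition Reimbursement — service 1972 days ≥ 90 days ✓; site Leeds ✗ (not Raleigh, Boise, or Spokane) → not eligible.
RSU Program — status seasonal ✓; service 1972 days ≥ 5 years (≈1825 days) ✓; site Leeds ✗ (not Omaha) → not eligible.
Employee Assistance Program — service 1972 days ≥ 2 years (≈730 days) ✓; rating 5 ≥ 2 ✓; dept Research ✗ → not eligible.

Long-Term Disability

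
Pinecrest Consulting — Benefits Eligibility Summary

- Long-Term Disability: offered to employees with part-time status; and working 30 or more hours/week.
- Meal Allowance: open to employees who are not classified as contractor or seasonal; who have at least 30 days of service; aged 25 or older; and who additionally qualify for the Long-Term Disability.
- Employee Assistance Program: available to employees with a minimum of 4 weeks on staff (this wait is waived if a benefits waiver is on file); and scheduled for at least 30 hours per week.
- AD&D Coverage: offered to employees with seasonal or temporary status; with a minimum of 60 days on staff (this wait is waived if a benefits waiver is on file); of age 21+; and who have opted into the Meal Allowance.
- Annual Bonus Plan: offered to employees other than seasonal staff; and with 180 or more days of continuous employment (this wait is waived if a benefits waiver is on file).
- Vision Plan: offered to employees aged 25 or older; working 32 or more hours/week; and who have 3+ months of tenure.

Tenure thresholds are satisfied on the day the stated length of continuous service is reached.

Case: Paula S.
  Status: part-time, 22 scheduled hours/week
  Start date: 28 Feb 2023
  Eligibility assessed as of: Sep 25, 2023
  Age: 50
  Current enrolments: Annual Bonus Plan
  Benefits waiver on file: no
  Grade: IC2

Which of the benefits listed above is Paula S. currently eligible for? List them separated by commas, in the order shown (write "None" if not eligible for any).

Service from 28 Feb 2023 to Sep 25, 2023: 209 days.
Long-Term Disability — status part-time ✓; 22 hrs/wk < 30 ✗ → not eligible.
Meal Allowance — status part-time ✓ (not excluded); service 209 days ≥ 30 days ✓; age 50 ≥ 25 ✓; not eligible for Long-Term Disability ✗ → not eligible.
Employee Assistance Program — no waiver, service 209 days ≥ 4 weeks (≈28 days) ✓; 22 hrs/wk < 30 ✗ → not eligible.
AD&D Coverage — status part-time ✗ (requires seasonal or temporary) → not eligible.
Annual Bonus Plan — status part-time ✓ (not excluded); no waiver, service 209 days ≥ 180 days ✓ → eligible.
Vision Plan — age 50 ≥ 25 ✓; 22 hrs/wk < 32 ✗ → not eligible.

Annual Bonus Plan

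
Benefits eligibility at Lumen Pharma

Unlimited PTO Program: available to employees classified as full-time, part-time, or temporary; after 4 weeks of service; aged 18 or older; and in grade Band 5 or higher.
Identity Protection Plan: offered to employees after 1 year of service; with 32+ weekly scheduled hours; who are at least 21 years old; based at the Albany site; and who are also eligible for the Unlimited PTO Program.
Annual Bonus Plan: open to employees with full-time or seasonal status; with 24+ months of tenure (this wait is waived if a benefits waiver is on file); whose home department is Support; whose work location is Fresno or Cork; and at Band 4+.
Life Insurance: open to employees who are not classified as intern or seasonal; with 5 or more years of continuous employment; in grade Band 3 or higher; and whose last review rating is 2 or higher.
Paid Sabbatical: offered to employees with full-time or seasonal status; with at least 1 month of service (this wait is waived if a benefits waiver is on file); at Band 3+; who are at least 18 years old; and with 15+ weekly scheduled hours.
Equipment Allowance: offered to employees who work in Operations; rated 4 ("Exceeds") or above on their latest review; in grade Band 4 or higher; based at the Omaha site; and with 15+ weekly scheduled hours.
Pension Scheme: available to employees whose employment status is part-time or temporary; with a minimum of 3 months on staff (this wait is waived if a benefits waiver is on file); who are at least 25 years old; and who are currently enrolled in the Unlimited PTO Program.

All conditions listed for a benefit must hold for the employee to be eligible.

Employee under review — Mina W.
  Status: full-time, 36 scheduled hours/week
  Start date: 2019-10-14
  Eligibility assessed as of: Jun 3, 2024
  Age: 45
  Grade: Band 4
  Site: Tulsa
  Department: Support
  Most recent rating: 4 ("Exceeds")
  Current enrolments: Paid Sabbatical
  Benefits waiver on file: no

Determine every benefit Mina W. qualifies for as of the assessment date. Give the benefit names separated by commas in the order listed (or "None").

Paid Sabbatical

Service from 2019-10-14 to Jun 3, 2024: 1694 days.
Unlimited PTO Program — status full-time ✓; service 1694 days ≥ 4 weeks (≈28 days) ✓; age 45 ≥ 18 ✓; grade Band 4 < Band 5 ✗ → not eligible.
Identity Protection Plan — service 1694 days ≥ 1 year (≈365 days) ✓; 36 hrs/wk ≥ 32 ✓; age 45 ≥ 21 ✓; site Tulsa ✗ (not Albany) → not eligible.
Annual Bonus Plan — status full-time ✓; no waiver, service 1694 days ≥ 24 months (≈720 days) ✓; dept Support ✓; site Tulsa ✗ (not Fresno or Cork) → not eligible.
Life Insurance — status full-time ✓ (not excluded); service 1694 days < 5 years (≈1825 days) ✗ → not eligible.
Paid Sabbatical — status full-time ✓; no waiver, service 1694 days ≥ 1 month (≈30 days) ✓; grade Band 4 ≥ Band 3 ✓; age 45 ≥ 18 ✓; 36 hrs/wk ≥ 15 ✓ → eligible.
Equipment Allowance — dept Support ✗ → not eligible.
Pension Scheme — status full-time ✗ (requires part-time or temporary) → not eligible.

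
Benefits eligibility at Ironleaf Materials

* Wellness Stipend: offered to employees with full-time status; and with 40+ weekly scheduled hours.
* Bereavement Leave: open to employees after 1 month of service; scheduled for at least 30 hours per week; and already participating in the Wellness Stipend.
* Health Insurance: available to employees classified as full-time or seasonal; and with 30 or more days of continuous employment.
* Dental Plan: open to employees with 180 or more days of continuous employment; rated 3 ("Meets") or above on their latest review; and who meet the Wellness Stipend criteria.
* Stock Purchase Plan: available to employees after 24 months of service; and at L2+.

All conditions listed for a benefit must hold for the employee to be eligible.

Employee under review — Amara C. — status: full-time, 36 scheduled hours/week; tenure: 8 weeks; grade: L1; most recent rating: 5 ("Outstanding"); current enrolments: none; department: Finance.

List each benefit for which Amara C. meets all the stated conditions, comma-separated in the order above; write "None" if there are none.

Health Insurance

Wellness Stipend — status full-time ✓; 36 hrs/wk < 40 ✗ → not eligible.
Bereavement Leave — service 8 weeks ≥ 1 month (≈30 days) ✓; 36 hrs/wk ≥ 30 ✓; not enrolled in Wellness Stipend ✗ → not eligible.
Health Insurance — status full-time ✓; service 8 weeks ≥ 30 days ✓ → eligible.
Dental Plan — service 8 weeks < 180 days ✗ → not eligible.
Stock Purchase Plan — service 8 weeks < 24 months (≈720 days) ✗ → not eligible.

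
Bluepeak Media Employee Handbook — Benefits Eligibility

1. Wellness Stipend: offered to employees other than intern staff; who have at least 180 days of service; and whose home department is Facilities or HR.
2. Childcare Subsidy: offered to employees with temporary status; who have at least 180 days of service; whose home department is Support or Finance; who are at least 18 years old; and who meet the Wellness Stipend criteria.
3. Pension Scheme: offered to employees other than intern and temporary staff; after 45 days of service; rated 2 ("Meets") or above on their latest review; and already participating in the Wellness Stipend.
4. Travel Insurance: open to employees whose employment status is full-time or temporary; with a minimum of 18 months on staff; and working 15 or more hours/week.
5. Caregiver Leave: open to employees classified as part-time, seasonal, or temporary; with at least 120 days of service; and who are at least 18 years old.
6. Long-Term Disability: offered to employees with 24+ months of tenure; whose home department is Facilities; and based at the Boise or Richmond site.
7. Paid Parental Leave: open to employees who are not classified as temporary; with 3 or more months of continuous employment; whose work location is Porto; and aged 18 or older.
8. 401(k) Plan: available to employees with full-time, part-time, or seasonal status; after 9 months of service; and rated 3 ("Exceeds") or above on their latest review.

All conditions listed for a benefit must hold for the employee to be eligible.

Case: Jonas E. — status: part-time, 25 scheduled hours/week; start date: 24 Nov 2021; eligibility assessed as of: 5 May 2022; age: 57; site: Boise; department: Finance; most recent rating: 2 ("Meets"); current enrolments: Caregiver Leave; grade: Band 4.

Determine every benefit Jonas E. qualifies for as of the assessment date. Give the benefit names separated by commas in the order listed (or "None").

Service from 24 Nov 2021 to 5 May 2022: 162 days.
Wellness Stipend — status part-time ✓ (not excluded); service 162 days < 180 days ✗ → not eligible.
Childcare Subsidy — status part-time ✗ (requires temporary) → not eligible.
Pension Scheme — status part-time ✓ (not excluded); service 162 days ≥ 45 days ✓; rating 2 ≥ 2 ✓; not enrolled in Wellness Stipend ✗ → not eligible.
Travel Insurance — status part-time ✗ (requires full-time or temporary) → not eligible.
Caregiver Leave — status part-time ✓; service 162 days ≥ 120 days ✓; age 57 ≥ 18 ✓ → eligible.
Long-Term Disability — service 162 days < 24 months (≈720 days) ✗ → not eligible.
Paid Parental Leave — status part-time ✓ (not excluded); service 162 days ≥ 3 months (≈90 days) ✓; site Boise ✗ (not Porto) → not eligible.
401(k) Plan — status part-time ✓; service 162 days < 9 months (≈270 days) ✗ → not eligible.

Caregiver Leave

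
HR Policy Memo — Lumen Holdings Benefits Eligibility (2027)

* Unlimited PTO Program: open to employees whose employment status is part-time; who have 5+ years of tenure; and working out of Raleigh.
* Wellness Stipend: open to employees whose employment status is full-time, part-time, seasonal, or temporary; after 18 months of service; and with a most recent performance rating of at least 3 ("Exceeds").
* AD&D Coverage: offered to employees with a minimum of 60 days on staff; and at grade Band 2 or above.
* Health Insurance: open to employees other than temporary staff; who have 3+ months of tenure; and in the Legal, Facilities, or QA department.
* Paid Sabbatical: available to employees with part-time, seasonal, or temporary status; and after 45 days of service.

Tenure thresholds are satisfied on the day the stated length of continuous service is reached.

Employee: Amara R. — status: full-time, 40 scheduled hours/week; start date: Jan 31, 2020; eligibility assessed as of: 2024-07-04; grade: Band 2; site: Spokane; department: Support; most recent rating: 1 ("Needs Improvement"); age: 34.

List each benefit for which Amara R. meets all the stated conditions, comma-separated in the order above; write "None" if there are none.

Service from Jan 31, 2020 to 2024-07-04: 1616 days.
Unlimited PTO Program — status full-time ✗ (requires part-time) → not eligible.
Wellness Stipend — status full-time ✓; service 1616 days ≥ 18 months (≈540 days) ✓; rating 1 < 3 ✗ → not eligible.
AD&D Coverage — service 1616 days ≥ 60 days ✓; grade Band 2 ≥ Band 2 ✓ → eligible.
Health Insurance — status full-time ✓ (not excluded); service 1616 days ≥ 3 months (≈90 days) ✓; dept Support ✗ → not eligible.
Paid Sabbatical — status full-time ✗ (requires part-time, seasonal, or temporary) → not eligible.

AD&D Coverage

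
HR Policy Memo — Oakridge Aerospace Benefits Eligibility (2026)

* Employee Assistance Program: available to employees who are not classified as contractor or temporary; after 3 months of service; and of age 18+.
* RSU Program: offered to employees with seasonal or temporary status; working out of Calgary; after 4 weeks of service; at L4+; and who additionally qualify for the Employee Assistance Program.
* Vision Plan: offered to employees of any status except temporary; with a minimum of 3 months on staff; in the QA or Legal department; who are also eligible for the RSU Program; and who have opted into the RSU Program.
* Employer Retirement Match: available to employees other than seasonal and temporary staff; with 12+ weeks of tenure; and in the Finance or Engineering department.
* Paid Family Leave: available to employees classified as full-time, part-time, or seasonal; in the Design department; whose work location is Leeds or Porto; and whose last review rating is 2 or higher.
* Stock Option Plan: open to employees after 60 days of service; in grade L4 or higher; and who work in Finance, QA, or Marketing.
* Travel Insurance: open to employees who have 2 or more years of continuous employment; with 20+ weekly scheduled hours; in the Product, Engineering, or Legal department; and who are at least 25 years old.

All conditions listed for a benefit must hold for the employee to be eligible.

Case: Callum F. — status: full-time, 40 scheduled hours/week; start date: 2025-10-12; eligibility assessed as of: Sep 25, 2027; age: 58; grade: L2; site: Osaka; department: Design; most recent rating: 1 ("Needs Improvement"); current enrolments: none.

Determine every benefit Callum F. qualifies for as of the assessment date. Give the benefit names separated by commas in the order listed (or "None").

Service from 2025-10-12 to Sep 25, 2027: 713 days.
Employee Assistance Program — status full-time ✓ (not excluded); service 713 days ≥ 3 months (≈90 days) ✓; age 58 ≥ 18 ✓ → eligible.
RSU Program — status full-time ✗ (requires seasonal or temporary) → not eligible.
Vision Plan — status full-time ✓ (not excluded); service 713 days ≥ 3 months (≈90 days) ✓; dept Design ✗ → not eligible.
Employer Retirement Match — status full-time ✓ (not excluded); service 713 days ≥ 12 weeks (≈84 days) ✓; dept Design ✗ → not eligible.
Paid Family Leave — status full-time ✓; dept Design ✓; site Osaka ✗ (not Leeds or Porto) → not eligible.
Stock Option Plan — service 713 days ≥ 60 days ✓; grade L2 < L4 ✗ → not eligible.
Travel Insurance — service 713 days < 2 years (≈730 days) ✗ → not eligible.

Employee Assistance Program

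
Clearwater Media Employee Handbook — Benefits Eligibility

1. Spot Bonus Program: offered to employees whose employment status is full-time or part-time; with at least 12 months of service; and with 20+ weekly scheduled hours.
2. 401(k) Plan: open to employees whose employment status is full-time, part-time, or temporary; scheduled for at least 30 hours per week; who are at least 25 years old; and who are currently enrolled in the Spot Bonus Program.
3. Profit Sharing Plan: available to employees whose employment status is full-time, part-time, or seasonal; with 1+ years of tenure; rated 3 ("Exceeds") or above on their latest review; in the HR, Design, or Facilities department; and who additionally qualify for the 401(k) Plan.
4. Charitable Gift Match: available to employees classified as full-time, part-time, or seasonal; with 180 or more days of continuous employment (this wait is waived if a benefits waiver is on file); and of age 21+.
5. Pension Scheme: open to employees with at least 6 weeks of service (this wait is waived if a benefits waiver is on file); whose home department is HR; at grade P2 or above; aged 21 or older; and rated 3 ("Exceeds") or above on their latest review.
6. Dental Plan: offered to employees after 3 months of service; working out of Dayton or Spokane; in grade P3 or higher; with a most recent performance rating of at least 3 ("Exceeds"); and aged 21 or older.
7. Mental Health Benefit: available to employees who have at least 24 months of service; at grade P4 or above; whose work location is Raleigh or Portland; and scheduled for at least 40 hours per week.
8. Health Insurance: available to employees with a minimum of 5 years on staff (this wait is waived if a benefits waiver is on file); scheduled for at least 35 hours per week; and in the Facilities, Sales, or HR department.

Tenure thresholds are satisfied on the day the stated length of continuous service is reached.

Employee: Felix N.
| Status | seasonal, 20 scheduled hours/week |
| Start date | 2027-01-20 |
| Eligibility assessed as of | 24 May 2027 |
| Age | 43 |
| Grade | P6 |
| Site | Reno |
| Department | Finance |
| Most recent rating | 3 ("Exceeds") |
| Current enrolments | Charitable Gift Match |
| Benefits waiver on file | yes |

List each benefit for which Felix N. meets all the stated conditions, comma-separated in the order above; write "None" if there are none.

Service from 2027-01-20 to 24 May 2027: 124 days.
Spot Bonus Program — status seasonal ✗ (requires full-time or part-time) → not eligible.
401(k) Plan — status seasonal ✗ (requires full-time, part-time, or temporary) → not eligible.
Profit Sharing Plan — status seasonal ✓; service 124 days < 1 year (≈365 days) ✗ → not eligible.
Charitable Gift Match — status seasonal ✓; benefits waiver on file ✓; age 43 ≥ 21 ✓ → eligible.
Pension Scheme — benefits waiver on file ✓; dept Finance ✗ → not eligible.
Dental Plan — service 124 days ≥ 3 months (≈90 days) ✓; site Reno ✗ (not Dayton or Spokane) → not eligible.
Mental Health Benefit — service 124 days < 24 months (≈720 days) ✗ → not eligible.
Health Insurance — benefits waiver on file ✓; 20 hrs/wk < 35 ✗ → not eligible.

Charitable Gift Match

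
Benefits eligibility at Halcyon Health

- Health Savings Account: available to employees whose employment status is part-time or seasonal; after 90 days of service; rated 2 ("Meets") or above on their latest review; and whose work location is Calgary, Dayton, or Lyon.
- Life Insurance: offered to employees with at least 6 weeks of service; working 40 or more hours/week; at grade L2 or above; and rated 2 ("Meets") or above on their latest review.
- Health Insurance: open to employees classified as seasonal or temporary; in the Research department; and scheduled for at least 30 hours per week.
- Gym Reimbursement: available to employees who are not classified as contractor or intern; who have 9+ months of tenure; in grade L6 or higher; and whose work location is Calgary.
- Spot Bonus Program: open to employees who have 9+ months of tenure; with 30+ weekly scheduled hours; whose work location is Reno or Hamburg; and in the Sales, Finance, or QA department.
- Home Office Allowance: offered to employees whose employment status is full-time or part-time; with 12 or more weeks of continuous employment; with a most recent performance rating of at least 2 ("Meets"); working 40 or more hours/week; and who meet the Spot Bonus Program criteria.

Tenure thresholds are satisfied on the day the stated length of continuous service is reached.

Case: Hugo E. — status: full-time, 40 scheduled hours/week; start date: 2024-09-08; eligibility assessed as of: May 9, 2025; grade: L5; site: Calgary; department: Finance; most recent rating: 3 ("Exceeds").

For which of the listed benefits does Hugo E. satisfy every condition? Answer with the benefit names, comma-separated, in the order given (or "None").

Service from 2024-09-08 to May 9, 2025: 243 days.
Health Savings Account — status full-time ✗ (requires part-time or seasonal) → not eligible.
Life Insurance — service 243 days ≥ 6 weeks (≈42 days) ✓; 40 hrs/wk ≥ 40 ✓; grade L5 ≥ L2 ✓; rating 3 ≥ 2 ✓ → eligible.
Health Insurance — status full-time ✗ (requires seasonal or temporary) → not eligible.
Gym Reimbursement — status full-time ✓ (not excluded); service 243 days < 9 months (≈270 days) ✗ → not eligible.
Spot Bonus Program — service 243 days < 9 months (≈270 days) ✗ → not eligible.
Home Office Allowance — status full-time ✓; service 243 days ≥ 12 weeks (≈84 days) ✓; rating 3 ≥ 2 ✓; 40 hrs/wk ≥ 40 ✓; not eligible for Spot Bonus Program ✗ → not eligible.

Life Insurance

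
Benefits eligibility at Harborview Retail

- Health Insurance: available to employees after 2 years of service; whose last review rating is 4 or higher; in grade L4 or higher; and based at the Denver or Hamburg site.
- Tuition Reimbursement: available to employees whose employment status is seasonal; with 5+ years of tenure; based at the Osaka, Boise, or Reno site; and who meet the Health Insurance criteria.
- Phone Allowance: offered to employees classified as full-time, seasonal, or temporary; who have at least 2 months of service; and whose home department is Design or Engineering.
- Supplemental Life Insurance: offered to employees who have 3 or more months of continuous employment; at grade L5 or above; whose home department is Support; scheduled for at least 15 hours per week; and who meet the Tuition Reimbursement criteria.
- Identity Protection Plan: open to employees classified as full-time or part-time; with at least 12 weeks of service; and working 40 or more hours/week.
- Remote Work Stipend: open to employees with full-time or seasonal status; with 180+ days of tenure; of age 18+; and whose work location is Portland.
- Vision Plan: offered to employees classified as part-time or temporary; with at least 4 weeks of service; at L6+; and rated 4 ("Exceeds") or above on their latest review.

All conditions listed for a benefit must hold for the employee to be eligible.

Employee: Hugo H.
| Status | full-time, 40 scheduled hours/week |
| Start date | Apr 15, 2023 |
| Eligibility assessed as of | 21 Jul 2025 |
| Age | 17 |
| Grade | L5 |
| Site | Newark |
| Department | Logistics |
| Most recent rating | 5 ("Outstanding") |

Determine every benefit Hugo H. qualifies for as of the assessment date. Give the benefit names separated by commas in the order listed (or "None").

Service from Apr 15, 2023 to 21 Jul 2025: 828 days.
Health Insurance — service 828 days ≥ 2 years (≈730 days) ✓; rating 5 ≥ 4 ✓; grade L5 ≥ L4 ✓; site Newark ✗ (not Denver or Hamburg) → not eligible.
Tuition Reimbursement — status full-time ✗ (requires seasonal) → not eligible.
Phone Allowance — status full-time ✓; service 828 days ≥ 2 months (≈60 days) ✓; dept Logistics ✗ → not eligible.
Supplemental Life Insurance — service 828 days ≥ 3 months (≈90 days) ✓; grade L5 ≥ L5 ✓; dept Logistics ✗ → not eligible.
Identity Protection Plan — status full-time ✓; service 828 days ≥ 12 weeks (≈84 days) ✓; 40 hrs/wk ≥ 40 ✓ → eligible.
Remote Work Stipend — status full-time ✓; service 828 days ≥ 180 days ✓; age 17 < 18 ✗ → not eligible.
Vision Plan — status full-time ✗ (requires part-time or temporary) → not eligible.

Identity Protection Plan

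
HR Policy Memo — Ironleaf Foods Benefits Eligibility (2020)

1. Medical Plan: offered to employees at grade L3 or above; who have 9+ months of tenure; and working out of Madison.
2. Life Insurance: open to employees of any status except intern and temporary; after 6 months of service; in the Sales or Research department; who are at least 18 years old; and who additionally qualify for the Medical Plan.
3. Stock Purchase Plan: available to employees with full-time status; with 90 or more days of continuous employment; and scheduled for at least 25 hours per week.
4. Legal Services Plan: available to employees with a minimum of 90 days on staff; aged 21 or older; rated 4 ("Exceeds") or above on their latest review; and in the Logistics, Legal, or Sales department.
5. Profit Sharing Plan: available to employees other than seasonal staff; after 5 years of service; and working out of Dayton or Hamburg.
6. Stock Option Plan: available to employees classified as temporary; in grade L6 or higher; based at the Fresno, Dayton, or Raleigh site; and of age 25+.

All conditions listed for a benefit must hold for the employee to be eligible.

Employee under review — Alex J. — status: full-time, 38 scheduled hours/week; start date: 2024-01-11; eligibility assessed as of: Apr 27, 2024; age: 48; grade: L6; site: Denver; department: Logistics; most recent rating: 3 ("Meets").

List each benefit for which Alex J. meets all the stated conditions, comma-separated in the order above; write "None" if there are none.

Service from 2024-01-11 to Apr 27, 2024: 107 days.
Medical Plan — grade L6 ≥ L3 ✓; service 107 days < 9 months (≈270 days) ✗ → not eligible.
Life Insurance — status full-time ✓ (not excluded); service 107 days < 6 months (≈180 days) ✗ → not eligible.
Stock Purchase Plan — status full-time ✓; service 107 days ≥ 90 days ✓; 38 hrs/wk ≥ 25 ✓ → eligible.
Legal Services Plan — service 107 days ≥ 90 days ✓; age 48 ≥ 21 ✓; rating 3 < 4 ✗ → not eligible.
Profit Sharing Plan — status full-time ✓ (not excluded); service 107 days < 5 years (≈1825 days) ✗ → not eligible.
Stock Option Plan — status full-time ✗ (requires temporary) → not eligible.

Stock Purchase Plan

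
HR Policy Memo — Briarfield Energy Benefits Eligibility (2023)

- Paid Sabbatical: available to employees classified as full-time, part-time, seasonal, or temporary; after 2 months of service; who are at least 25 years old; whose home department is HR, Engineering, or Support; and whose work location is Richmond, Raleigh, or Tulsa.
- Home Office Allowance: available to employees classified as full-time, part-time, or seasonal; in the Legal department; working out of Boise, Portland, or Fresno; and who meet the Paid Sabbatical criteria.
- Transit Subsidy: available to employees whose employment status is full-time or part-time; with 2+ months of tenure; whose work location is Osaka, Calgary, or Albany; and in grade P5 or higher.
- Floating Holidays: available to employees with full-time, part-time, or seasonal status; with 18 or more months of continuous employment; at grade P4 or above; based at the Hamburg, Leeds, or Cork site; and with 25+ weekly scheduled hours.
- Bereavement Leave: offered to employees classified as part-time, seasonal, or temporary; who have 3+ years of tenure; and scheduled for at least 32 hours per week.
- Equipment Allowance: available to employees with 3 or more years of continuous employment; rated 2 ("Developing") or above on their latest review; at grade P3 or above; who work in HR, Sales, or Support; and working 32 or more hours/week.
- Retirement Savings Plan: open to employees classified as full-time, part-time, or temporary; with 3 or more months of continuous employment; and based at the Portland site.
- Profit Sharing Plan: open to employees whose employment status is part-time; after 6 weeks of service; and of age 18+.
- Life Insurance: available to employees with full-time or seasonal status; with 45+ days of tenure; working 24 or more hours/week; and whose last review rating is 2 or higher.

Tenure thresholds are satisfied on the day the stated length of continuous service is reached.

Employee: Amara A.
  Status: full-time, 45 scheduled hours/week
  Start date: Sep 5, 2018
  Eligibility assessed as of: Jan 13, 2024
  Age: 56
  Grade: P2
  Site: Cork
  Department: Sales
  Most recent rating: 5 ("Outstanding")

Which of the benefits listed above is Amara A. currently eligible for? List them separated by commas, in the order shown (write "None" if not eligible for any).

Service from Sep 5, 2018 to Jan 13, 2024: 1956 days.
Paid Sabbatical — status full-time ✓; service 1956 days ≥ 2 months (≈60 days) ✓; age 56 ≥ 25 ✓; dept Sales ✗ → not eligible.
Home Office Allowance — status full-time ✓; dept Sales ✗ → not eligible.
Transit Subsidy — status full-time ✓; service 1956 days ≥ 2 months (≈60 days) ✓; site Cork ✗ (not Osaka, Calgary, or Albany) → not eligible.
Floating Holidays — status full-time ✓; service 1956 days ≥ 18 months (≈540 days) ✓; grade P2 < P4 ✗ → not eligible.
Bereavement Leave — status full-time ✗ (requires part-time, seasonal, or temporary) → not eligible.
Equipment Allowance — service 1956 days ≥ 3 years (≈1095 days) ✓; rating 5 ≥ 2 ✓; grade P2 < P3 ✗ → not eligible.
Retirement Savings Plan — status full-time ✓; service 1956 days ≥ 3 months (≈90 days) ✓; site Cork ✗ (not Portland) → not eligible.
Profit Sharing Plan — status full-time ✗ (requires part-time) → not eligible.
Life Insurance — status full-time ✓; service 1956 days ≥ 45 days ✓; 45 hrs/wk ≥ 24 ✓; rating 5 ≥ 2 ✓ → eligible.

Life Insurance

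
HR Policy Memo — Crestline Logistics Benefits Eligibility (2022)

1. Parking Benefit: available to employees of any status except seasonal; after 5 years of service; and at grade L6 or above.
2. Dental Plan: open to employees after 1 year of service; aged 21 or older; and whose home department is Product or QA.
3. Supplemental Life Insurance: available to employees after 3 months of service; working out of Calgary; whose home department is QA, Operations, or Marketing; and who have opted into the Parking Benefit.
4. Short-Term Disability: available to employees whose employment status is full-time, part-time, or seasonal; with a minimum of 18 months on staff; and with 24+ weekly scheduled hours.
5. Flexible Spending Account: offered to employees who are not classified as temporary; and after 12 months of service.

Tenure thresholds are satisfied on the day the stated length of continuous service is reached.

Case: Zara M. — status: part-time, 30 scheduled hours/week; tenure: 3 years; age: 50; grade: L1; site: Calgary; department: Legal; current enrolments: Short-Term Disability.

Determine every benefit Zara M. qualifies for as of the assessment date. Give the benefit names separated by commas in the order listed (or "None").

Short-Term Disability, Flexible Spending Account

Parking Benefit — status part-time ✓ (not excluded); service 3 years < 5 years ✗ → not eligible.
Dental Plan — service 3 years ≥ 1 year ✓; age 50 ≥ 21 ✓; dept Legal ✗ → not eligible.
Supplemental Life Insurance — service 3 years ≥ 3 months (≈90 days) ✓; site Calgary ✓; dept Legal ✗ → not eligible.
Short-Term Disability — status part-time ✓; service 3 years ≥ 18 months (≈540 days) ✓; 30 hrs/wk ≥ 24 ✓ → eligible.
Flexible Spending Account — status part-time ✓ (not excluded); service 3 years ≥ 12 months (≈360 days) ✓ → eligible.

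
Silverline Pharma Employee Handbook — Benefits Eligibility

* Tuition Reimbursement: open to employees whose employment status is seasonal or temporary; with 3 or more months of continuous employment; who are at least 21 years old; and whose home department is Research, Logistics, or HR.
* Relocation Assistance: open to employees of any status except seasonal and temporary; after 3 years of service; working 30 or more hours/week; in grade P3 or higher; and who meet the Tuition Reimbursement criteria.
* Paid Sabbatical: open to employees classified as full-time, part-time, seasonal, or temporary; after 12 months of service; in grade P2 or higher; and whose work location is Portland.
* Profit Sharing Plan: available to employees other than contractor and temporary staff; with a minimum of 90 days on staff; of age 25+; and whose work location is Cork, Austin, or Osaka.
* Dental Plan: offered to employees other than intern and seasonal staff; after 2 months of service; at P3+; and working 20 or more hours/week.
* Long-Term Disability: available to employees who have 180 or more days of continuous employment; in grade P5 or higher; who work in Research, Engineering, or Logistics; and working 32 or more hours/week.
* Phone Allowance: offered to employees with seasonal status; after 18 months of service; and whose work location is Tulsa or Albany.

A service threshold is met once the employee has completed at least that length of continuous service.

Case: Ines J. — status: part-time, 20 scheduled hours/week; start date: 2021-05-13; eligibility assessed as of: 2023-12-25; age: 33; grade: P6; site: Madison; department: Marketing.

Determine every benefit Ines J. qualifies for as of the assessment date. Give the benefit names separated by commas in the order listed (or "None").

Dental Plan

Service from 2021-05-13 to 2023-12-25: 956 days.
Tuition Reimbursement — status part-time ✗ (requires seasonal or temporary) → not eligible.
Relocation Assistance — status part-time ✓ (not excluded); service 956 days < 3 years (≈1095 days) ✗ → not eligible.
Paid Sabbatical — status part-time ✓; service 956 days ≥ 12 months (≈360 days) ✓; grade P6 ≥ P2 ✓; site Madison ✗ (not Portland) → not eligible.
Profit Sharing Plan — status part-time ✓ (not excluded); service 956 days ≥ 90 days ✓; age 33 ≥ 25 ✓; site Madison ✗ (not Cork, Austin, or Osaka) → not eligible.
Dental Plan — status part-time ✓ (not excluded); service 956 days ≥ 2 months (≈60 days) ✓; grade P6 ≥ P3 ✓; 20 hrs/wk ≥ 20 ✓ → eligible.
Long-Term Disability — service 956 days ≥ 180 days ✓; grade P6 ≥ P5 ✓; dept Marketing ✗ → not eligible.
Phone Allowance — status part-time ✗ (requires seasonal) → not eligible.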